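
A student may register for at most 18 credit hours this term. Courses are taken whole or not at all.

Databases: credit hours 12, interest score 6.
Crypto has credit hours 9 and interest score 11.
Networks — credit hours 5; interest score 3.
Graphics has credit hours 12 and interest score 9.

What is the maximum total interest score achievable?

Allowing fractional choices, the relaxed optimum would be about 17.8, but courses are indivisible.
Networks + Graphics: credit hours 5 + 12 = 17 ≤ 18, interest score 3 + 9 = 12.
Crypto + Networks: credit hours 9 + 5 = 14 ≤ 18, interest score 11 + 3 = 14.
Crypto: credit hours 9 ≤ 18, interest score 11.
Best is Crypto and Networks with total interest score 14.

14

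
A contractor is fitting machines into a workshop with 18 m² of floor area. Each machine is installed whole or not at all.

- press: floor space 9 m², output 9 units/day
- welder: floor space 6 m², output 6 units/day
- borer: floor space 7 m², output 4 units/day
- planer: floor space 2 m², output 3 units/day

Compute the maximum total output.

18

Treat it as a binary knapsack problem.
Take press, welder, and planer: floor space 9 + 6 + 2 = 17 ≤ 18, output 9 + 6 + 3 = 18.
No other feasible combination does better.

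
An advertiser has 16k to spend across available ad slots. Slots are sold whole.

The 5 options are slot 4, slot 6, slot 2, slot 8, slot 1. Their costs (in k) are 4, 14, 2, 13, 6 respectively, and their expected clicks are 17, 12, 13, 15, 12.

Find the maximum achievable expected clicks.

Allowing fractional choices, the relaxed optimum would be about 46.6, but ad slots are indivisible.
slot 4 + slot 2 + slot 1: cost 4 + 2 + 6 = 12 ≤ 16, expected clicks 17 + 13 + 12 = 42.
slot 4 + slot 2: cost 4 + 2 = 6 ≤ 16, expected clicks 17 + 13 = 30.
Best is slot 4, slot 2, and slot 1 with total expected clicks 42.

42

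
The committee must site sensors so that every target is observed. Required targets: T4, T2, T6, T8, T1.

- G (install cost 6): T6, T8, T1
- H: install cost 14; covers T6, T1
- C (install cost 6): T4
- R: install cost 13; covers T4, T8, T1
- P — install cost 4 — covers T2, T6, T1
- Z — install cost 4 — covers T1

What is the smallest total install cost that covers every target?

Choose G, C, and P: together they cover T4, T2, T6, T8, T1 — every target.
Total install cost: 6 + 6 + 4 = 16.

16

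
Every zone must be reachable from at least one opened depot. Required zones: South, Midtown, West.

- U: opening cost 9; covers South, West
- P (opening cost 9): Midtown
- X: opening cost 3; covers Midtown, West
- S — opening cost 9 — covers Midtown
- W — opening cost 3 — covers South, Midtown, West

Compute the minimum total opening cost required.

This is a weighted set-cover instance.
W alone covers South, Midtown, West — every zone.
Total opening cost: 3.
No cover costs less than 3.

3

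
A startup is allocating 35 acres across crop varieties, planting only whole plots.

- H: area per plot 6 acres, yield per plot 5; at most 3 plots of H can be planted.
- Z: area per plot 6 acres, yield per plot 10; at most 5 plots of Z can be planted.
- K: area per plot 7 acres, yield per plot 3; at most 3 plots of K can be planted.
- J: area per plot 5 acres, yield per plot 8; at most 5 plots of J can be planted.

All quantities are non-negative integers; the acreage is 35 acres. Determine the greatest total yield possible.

58

Take 5×Z and 1×J: area 35 ≤ 35, yield 5·10 + 1·8 = 58.
Z has the best ratio (10/6) and is taken to its limit of 5; remaining capacity is filled optimally with the others.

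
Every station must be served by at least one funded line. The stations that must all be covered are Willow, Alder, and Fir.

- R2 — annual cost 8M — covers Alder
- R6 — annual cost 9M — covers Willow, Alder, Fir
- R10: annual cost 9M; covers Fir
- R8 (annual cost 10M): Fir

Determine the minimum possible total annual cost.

9

R6 alone covers Willow, Alder, Fir — every station.
Total annual cost: 9.
No cover costs less than 9.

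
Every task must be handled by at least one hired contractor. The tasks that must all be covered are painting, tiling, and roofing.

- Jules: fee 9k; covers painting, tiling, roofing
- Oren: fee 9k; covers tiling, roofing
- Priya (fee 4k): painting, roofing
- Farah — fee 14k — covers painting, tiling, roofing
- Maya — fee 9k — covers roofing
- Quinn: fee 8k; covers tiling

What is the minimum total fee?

The greedy cost-per-new-task heuristic would pick Priya and Quinn for 12, but a cheaper cover exists.
Jules alone covers painting, tiling, roofing — every task.
Total fee: 9.
No cover costs less than 9.

9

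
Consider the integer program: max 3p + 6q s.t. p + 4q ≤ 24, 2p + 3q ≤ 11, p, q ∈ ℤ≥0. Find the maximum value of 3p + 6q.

21

(p,q)=(1,3): 1·1+4·3=13≤24, 2·1+3·3=11≤11, objective 21.
(p,q)=(0,3): 1·0+4·3=12≤24, 2·0+3·3=9≤11, objective 18.
(p,q)=(2,2): 1·2+4·2=10≤24, 2·2+3·2=10≤11, objective 18.
No feasible integer point exceeds 21.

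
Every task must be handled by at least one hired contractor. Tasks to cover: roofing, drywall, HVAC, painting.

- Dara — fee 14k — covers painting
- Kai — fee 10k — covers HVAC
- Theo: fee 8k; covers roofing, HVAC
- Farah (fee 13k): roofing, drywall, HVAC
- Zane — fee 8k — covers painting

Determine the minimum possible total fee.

21

The greedy cost-per-new-task heuristic would pick Theo, Zane, and Farah for 29, but a cheaper cover exists.
Choose Farah and Zane: together they cover roofing, drywall, HVAC, painting — every task.
Total fee: 13 + 8 = 21.
No cover costs less than 21.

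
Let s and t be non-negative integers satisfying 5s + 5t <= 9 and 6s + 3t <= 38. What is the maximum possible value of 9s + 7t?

(s,t)=(1,0): 5·1+5·0=5≤9, 6·1+3·0=6≤38, objective 9.
(s,t)=(0,1): 5·0+5·1=5≤9, 6·0+3·1=3≤38, objective 7.
(s,t)=(0,0): 5·0+5·0=0≤9, 6·0+3·0=0≤38, objective 0.
The best lattice point is (1,0), giving 9.

9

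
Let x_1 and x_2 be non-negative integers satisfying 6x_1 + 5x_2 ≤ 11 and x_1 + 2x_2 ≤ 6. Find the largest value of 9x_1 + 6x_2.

(x_1,x_2)=(1,1): 6·1+5·1=11≤11, 1·1+2·1=3≤6, objective 15.
(x_1,x_2)=(0,2): 6·0+5·2=10≤11, 1·0+2·2=4≤6, objective 12.
(x_1,x_2)=(1,0): 6·1+5·0=6≤11, 1·1+2·0=1≤6, objective 9.
The best lattice point is (1,1), giving 15.

15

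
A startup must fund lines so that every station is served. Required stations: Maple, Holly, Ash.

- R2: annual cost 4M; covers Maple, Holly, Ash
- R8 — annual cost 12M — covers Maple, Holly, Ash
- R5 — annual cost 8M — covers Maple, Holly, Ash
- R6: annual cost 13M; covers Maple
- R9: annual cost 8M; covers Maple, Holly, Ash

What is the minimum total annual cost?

4

R2 alone covers Maple, Holly, Ash — every station.
Total annual cost: 4.
No cover costs less than 4.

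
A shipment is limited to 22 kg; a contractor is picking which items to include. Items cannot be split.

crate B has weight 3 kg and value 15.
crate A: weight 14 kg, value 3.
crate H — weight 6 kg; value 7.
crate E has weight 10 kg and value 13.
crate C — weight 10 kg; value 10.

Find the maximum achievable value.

35

Allowing fractional choices, the relaxed optimum would be about 38.0, but items are indivisible.
crate B + crate E: weight 3 + 10 = 13 ≤ 22, value 15 + 13 = 28.
crate B + crate H + crate E: weight 3 + 6 + 10 = 19 ≤ 22, value 15 + 7 + 13 = 35.
crate B + crate H + crate C: weight 3 + 6 + 10 = 19 ≤ 22, value 15 + 7 + 10 = 32.
Best is crate B, crate H, and crate E with total value 35.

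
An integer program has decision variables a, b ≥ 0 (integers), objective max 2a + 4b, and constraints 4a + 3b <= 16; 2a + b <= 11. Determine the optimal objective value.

20

Relaxing integrality, the LP optimum is 21.33 at (a,b) = (0, 5.33), which is not an integer point.
(a,b)=(0,5): 4·0+3·5=15≤16, 2·0+1·5=5≤11, objective 20.
(a,b)=(1,4): 4·1+3·4=16≤16, 2·1+1·4=6≤11, objective 18.
Maximum is 20 at (a,b)=(0,5).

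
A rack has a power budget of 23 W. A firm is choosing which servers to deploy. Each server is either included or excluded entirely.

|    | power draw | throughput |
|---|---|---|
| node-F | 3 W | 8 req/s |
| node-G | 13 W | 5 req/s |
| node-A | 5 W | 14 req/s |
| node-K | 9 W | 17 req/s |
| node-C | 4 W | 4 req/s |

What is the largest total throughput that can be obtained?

Allowing fractional choices, the relaxed optimum would be about 43.8, but servers are indivisible.
node-A + node-K + node-C: power draw 5 + 9 + 4 = 18 ≤ 23, throughput 14 + 17 + 4 = 35.
node-F + node-A + node-K + node-C: power draw 3 + 5 + 9 + 4 = 21 ≤ 23, throughput 8 + 14 + 17 + 4 = 43.
node-F + node-A + node-K: power draw 3 + 5 + 9 = 17 ≤ 23, throughput 8 + 14 + 17 = 39.
Best is node-F, node-A, node-K, and node-C with total throughput 43.

43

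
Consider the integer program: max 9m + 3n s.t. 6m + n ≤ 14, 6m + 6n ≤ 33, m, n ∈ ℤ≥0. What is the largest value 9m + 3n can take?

(m,n)=(2,2) is feasible, giving 24.
(m,n)=(2,1) is feasible, giving 21.
(m,n)=(1,4) is feasible, giving 21.
No feasible integer point exceeds 24.

24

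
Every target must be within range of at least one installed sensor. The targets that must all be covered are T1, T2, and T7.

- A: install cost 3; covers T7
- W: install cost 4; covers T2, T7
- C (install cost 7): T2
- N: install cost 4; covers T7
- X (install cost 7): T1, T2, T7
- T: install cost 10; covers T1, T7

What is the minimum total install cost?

This is a weighted set-cover instance.
The greedy cost-per-new-target heuristic would pick W and X for 11, but a cheaper cover exists.
X alone covers T1, T2, T7 — every target.
Total install cost: 7.
No cover costs less than 7.

7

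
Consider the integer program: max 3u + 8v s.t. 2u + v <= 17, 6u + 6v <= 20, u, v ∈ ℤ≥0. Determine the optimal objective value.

24

(u,v)=(0,3): 2·0+1·3=3≤17, 6·0+6·3=18≤20, objective 24.
(u,v)=(1,2): 2·1+1·2=4≤17, 6·1+6·2=18≤20, objective 19.
No feasible integer point exceeds 24.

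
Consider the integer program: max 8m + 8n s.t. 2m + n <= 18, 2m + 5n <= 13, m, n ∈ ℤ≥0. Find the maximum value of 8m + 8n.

48

(m,n)=(6,0): 2·6+1·0=12≤18, 2·6+5·0=12≤13, objective 48.
(m,n)=(5,0): 2·5+1·0=10≤18, 2·5+5·0=10≤13, objective 40.
No feasible integer point exceeds 48.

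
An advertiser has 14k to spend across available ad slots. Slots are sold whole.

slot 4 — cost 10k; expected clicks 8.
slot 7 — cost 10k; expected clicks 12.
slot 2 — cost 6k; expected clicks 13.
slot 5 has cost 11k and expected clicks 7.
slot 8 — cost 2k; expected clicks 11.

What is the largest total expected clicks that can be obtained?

24

Allowing fractional choices, the relaxed optimum would be about 31.2, but ad slots are indivisible.
slot 7 + slot 8: cost 10 + 2 = 12 ≤ 14, expected clicks 12 + 11 = 23.
slot 4 + slot 8: cost 10 + 2 = 12 ≤ 14, expected clicks 8 + 11 = 19.
slot 2 + slot 8: cost 6 + 2 = 8 ≤ 14, expected clicks 13 + 11 = 24.
Best is slot 2 and slot 8 with total expected clicks 24.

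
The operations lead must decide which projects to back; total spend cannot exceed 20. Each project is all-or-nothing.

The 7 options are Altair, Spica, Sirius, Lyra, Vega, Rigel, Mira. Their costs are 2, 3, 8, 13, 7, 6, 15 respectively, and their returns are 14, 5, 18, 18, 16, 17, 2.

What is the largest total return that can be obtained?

54

Altair + Spica + Sirius + Rigel: cost 2 + 3 + 8 + 6 = 19 ≤ 20, return 14 + 5 + 18 + 17 = 54.
Altair + Spica + Sirius + Vega: cost 2 + 3 + 8 + 7 = 20 ≤ 20, return 14 + 5 + 18 + 16 = 53.
Altair + Spica + Vega + Rigel: cost 2 + 3 + 7 + 6 = 18 ≤ 20, return 14 + 5 + 16 + 17 = 52.
Best is Altair, Spica, Sirius, and Rigel with total return 54.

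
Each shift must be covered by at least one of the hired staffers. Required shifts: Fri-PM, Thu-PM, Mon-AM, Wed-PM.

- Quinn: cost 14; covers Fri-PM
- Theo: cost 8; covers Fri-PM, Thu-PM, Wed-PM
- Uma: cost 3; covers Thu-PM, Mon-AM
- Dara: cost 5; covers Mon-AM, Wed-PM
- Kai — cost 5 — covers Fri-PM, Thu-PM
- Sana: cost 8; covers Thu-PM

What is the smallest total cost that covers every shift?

10

The greedy cost-per-new-shift heuristic would pick Uma and Theo for 11, but a cheaper cover exists.
Choose Dara and Kai: together they cover Fri-PM, Thu-PM, Mon-AM, Wed-PM — every shift.
Total cost: 5 + 5 = 10.
No cover costs less than 10.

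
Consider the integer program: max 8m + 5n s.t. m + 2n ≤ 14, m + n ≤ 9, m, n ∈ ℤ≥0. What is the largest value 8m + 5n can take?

72

(m,n)=(9,0): 1·9+2·0=9≤14, 1·9+1·0=9≤9, objective 72.
(m,n)=(8,1): 1·8+2·1=10≤14, 1·8+1·1=9≤9, objective 69.
(m,n)=(8,0): 1·8+2·0=8≤14, 1·8+1·0=8≤9, objective 64.
Maximum is 72 at (m,n)=(9,0).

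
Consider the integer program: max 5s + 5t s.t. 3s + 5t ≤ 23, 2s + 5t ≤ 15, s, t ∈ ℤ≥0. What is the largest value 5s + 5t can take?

35

The continuous relaxation peaks at (7.5, 0) with value 37.50; rounding to a feasible lattice point costs some objective.
(s,t)=(7,0): 3·7+5·0=21≤23, 2·7+5·0=14≤15, objective 35.
(s,t)=(6,0): 3·6+5·0=18≤23, 2·6+5·0=12≤15, objective 30.
Maximum is 35 at (s,t)=(7,0).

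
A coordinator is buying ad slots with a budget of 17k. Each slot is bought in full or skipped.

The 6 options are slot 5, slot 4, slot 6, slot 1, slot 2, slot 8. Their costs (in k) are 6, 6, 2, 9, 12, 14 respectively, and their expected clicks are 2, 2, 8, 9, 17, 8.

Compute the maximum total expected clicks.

slot 5 + slot 6 + slot 1: cost 6 + 2 + 9 = 17 ≤ 17, expected clicks 2 + 8 + 9 = 19.
slot 4 + slot 6 + slot 1: cost 6 + 2 + 9 = 17 ≤ 17, expected clicks 2 + 8 + 9 = 19.
slot 6 + slot 2: cost 2 + 12 = 14 ≤ 17, expected clicks 8 + 17 = 25.
Best is slot 6 and slot 2 with total expected clicks 25.

25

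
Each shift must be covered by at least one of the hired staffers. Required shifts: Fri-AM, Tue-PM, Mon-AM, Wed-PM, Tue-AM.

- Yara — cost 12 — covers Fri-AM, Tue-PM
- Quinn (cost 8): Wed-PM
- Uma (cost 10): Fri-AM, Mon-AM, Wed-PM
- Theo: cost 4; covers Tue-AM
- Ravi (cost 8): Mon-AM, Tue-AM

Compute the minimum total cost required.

Choose Yara, Uma, and Theo: together they cover Fri-AM, Tue-PM, Mon-AM, Wed-PM, Tue-AM — every shift.
Total cost: 12 + 10 + 4 = 26.
No cover costs less than 26.

26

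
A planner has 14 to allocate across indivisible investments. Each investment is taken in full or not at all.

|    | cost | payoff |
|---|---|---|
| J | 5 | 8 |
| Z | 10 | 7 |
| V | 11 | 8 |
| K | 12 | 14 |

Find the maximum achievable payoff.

14

This is a 0-1 knapsack instance.
Take K: cost 12 ≤ 14, payoff 14.
No other feasible combination does better.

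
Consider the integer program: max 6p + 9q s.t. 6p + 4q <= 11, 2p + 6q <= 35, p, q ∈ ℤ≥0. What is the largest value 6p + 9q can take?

18

Relaxing integrality, the LP optimum is 24.75 at (p,q) = (0, 2.75), which is not an integer point.
(p,q)=(0,2) is feasible, giving 18.
(p,q)=(1,1) is feasible, giving 15.
(p,q)=(0,1) is feasible, giving 9.
The best lattice point is (0,2), giving 18.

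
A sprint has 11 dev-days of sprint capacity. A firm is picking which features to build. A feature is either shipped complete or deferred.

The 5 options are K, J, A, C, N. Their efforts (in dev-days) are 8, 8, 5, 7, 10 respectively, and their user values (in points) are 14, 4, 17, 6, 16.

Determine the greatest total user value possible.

17

Allowing fractional choices, the relaxed optimum would be about 27.5, but features are indivisible.
N: effort 10 ≤ 11, user value 16.
A: effort 5 ≤ 11, user value 17.
Best is A with total user value 17.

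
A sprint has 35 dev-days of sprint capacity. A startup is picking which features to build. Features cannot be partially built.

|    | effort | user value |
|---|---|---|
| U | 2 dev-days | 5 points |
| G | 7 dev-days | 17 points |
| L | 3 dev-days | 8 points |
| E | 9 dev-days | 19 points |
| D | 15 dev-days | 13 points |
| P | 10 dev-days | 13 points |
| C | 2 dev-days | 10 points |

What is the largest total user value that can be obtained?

72

This is an integer program with binary decision variables.
Allowing fractional choices, the relaxed optimum would be about 73.7, but features are indivisible.
U + G + L + E + P + C: effort 2 + 7 + 3 + 9 + 10 + 2 = 33 ≤ 35, user value 5 + 17 + 8 + 19 + 13 + 10 = 72.
G + L + E + P + C: effort 7 + 3 + 9 + 10 + 2 = 31 ≤ 35, user value 17 + 8 + 19 + 13 + 10 = 67.
U + G + E + P + C: effort 2 + 7 + 9 + 10 + 2 = 30 ≤ 35, user value 5 + 17 + 19 + 13 + 10 = 64.
Best is U, G, L, E, P, and C with total user value 72.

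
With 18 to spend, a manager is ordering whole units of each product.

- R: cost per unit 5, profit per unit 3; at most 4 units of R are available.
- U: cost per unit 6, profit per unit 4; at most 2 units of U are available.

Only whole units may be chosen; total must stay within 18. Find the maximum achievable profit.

11

Take 1×R and 2×U: cost 17 ≤ 18, profit 1·3 + 2·4 = 11.
U has the best ratio (4/6) and is taken to its limit of 2; remaining capacity is filled optimally with the others.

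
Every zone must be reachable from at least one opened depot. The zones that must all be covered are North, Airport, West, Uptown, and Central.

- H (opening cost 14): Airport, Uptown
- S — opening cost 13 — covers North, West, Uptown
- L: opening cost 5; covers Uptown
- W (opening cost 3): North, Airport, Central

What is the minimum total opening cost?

16

The greedy cost-per-new-zone heuristic would pick W, L, and S for 21, but a cheaper cover exists.
Choose S and W: together they cover North, Airport, West, Uptown, Central — every zone.
Total opening cost: 13 + 3 = 16.
No cover costs less than 16.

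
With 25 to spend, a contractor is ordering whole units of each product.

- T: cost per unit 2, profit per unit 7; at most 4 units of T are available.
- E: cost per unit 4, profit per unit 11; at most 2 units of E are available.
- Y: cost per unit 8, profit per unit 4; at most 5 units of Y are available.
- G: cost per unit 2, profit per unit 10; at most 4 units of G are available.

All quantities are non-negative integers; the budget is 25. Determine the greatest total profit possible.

90

This is a bounded integer knapsack.
Take 4×T, 2×E, and 4×G: cost 24 ≤ 25, profit 4·7 + 2·11 + 4·10 = 90.
G has the best ratio (10/2) and is taken to its limit of 4; remaining capacity is filled optimally with the others.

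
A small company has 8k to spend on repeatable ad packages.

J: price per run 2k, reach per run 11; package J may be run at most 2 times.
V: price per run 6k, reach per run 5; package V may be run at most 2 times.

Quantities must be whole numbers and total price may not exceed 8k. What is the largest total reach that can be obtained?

Take 2×J: price 4 ≤ 8, reach 2·11 = 22.
J has the best ratio (11/2) and is taken to its limit of 2; remaining capacity is filled optimally with the others.

22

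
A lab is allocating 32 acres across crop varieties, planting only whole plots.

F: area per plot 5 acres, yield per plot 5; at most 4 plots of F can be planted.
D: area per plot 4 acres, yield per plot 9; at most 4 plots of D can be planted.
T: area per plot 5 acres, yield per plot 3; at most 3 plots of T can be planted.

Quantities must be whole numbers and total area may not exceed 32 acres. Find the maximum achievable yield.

51

This is a bounded integer knapsack.
2×F, 4×D, and 1×T: area 31 ≤ 32, yield 2·5 + 4·9 + 1·3 = 49.
3×F and 4×D: area 31 ≤ 32, yield 3·5 + 4·9 = 51.
Best is 51.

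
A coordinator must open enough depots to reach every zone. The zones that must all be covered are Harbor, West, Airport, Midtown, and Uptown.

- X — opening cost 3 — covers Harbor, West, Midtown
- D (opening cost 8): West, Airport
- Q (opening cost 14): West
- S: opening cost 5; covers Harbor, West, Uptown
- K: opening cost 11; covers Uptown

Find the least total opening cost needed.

16

This is an integer covering problem.
Choose X, D, and S: together they cover Harbor, West, Airport, Midtown, Uptown — every zone.
Total opening cost: 3 + 8 + 5 = 16.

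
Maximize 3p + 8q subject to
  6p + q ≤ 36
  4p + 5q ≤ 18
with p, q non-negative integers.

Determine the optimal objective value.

24

(p,q)=(0,3) is feasible, giving 24.
(p,q)=(1,2) is feasible, giving 19.
Maximum is 24 at (p,q)=(0,3).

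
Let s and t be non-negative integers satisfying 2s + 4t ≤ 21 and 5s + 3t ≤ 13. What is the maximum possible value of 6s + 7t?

Relaxing integrality, the LP optimum is 30.33 at (s,t) = (0, 4.33), which is not an integer point.
(s,t)=(0,4) is feasible, giving 28.
(s,t)=(0,3) is feasible, giving 21.
No feasible integer point exceeds 28.

28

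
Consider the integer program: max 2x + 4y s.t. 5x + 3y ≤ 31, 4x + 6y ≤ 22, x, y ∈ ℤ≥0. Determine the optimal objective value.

14

The continuous relaxation peaks at (0, 3.67) with value 14.67; rounding to a feasible lattice point costs some objective.
(x,y)=(1,3): 5·1+3·3=14≤31, 4·1+6·3=22≤22, objective 14.
(x,y)=(0,3): 5·0+3·3=9≤31, 4·0+6·3=18≤22, objective 12.
(x,y)=(2,2): 5·2+3·2=16≤31, 4·2+6·2=20≤22, objective 12.
(x,y)=(1,2): 5·1+3·2=11≤31, 4·1+6·2=16≤22, objective 10.
Maximum is 14 at (x,y)=(1,3).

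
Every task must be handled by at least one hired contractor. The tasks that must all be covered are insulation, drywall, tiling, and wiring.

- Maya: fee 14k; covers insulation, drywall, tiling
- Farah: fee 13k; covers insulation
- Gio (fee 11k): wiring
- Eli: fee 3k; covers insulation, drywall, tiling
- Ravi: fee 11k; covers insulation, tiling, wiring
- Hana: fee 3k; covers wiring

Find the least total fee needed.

6

Choose Eli and Hana: together they cover insulation, drywall, tiling, wiring — every task.
Total fee: 3 + 3 = 6.
No cover costs less than 6.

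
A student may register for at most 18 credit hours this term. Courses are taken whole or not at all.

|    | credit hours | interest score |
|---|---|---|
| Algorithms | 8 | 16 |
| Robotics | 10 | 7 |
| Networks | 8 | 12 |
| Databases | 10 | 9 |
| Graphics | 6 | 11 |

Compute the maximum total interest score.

Take Algorithms and Networks: credit hours 8 + 8 = 16 ≤ 18, interest score 16 + 12 = 28.
No other feasible combination does better.

28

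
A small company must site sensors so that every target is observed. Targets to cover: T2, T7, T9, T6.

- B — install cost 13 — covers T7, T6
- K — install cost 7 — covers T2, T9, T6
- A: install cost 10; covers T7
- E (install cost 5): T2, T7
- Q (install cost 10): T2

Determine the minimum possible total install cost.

This is a weighted set-cover instance.
Choose K and E: together they cover T2, T7, T9, T6 — every target.
Total install cost: 7 + 5 = 12.
No cover costs less than 12.

12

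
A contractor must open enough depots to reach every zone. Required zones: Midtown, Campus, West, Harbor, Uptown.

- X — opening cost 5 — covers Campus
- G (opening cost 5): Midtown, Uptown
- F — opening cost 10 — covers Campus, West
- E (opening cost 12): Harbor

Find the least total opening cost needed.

Choose G, F, and E: together they cover Midtown, Campus, West, Harbor, Uptown — every zone.
Total opening cost: 5 + 10 + 12 = 27.

27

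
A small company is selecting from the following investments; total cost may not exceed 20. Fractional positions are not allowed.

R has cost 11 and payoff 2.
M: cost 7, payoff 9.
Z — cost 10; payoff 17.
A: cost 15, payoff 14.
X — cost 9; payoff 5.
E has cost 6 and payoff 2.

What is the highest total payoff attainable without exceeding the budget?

26

Z + X: cost 10 + 9 = 19 ≤ 20, payoff 17 + 5 = 22.
M + Z: cost 7 + 10 = 17 ≤ 20, payoff 9 + 17 = 26.
Best is M and Z with total payoff 26.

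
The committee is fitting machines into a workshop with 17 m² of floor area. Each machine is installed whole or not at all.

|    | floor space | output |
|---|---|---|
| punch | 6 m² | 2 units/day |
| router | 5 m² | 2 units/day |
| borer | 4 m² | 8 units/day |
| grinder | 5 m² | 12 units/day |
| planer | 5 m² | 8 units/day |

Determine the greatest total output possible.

28

This is a 0-1 knapsack instance.
Allowing fractional choices, the relaxed optimum would be about 29.2, but machines are indivisible.
router + borer + grinder: floor space 5 + 4 + 5 = 14 ≤ 17, output 2 + 8 + 12 = 22.
punch + borer + grinder: floor space 6 + 4 + 5 = 15 ≤ 17, output 2 + 8 + 12 = 22.
borer + grinder + planer: floor space 4 + 5 + 5 = 14 ≤ 17, output 8 + 12 + 8 = 28.
Best is borer, grinder, and planer with total output 28.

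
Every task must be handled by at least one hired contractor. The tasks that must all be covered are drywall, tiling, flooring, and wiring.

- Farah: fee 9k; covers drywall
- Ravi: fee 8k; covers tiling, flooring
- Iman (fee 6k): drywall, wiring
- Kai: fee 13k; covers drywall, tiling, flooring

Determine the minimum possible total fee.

14

Choose Ravi and Iman: together they cover drywall, tiling, flooring, wiring — every task.
Total fee: 8 + 6 = 14.
No cover costs less than 14.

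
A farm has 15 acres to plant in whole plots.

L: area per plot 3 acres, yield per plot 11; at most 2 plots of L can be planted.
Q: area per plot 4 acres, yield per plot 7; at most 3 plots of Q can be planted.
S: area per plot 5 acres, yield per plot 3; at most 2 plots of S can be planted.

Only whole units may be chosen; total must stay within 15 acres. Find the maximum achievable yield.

1×L and 3×Q: area 15 ≤ 15, yield 1·11 + 3·7 = 32.
2×L and 2×Q: area 14 ≤ 15, yield 2·11 + 2·7 = 36.
Best is 36.

36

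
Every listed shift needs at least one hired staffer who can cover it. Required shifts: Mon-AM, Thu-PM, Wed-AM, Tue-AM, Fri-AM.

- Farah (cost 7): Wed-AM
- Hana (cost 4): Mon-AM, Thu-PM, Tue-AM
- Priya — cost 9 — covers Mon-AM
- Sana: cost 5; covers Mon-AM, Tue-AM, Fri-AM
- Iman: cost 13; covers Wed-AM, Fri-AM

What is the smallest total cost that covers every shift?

Choose Farah, Hana, and Sana: together they cover Mon-AM, Thu-PM, Wed-AM, Tue-AM, Fri-AM — every shift.
Total cost: 7 + 4 + 5 = 16.
No cover costs less than 16.

16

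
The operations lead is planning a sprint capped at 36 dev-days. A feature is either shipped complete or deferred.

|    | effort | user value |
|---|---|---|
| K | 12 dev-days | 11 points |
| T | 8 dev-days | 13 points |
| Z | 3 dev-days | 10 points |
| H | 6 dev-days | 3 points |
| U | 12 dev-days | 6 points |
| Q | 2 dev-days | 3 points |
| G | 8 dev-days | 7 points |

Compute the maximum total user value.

This is a 0-1 knapsack instance.
Allowing fractional choices, the relaxed optimum would be about 45.5, but features are indivisible.
K + T + Z + G: effort 12 + 8 + 3 + 8 = 31 ≤ 36, user value 11 + 13 + 10 + 7 = 41.
K + T + Z + Q + G: effort 12 + 8 + 3 + 2 + 8 = 33 ≤ 36, user value 11 + 13 + 10 + 3 + 7 = 44.
K + T + Z + H + Q: effort 12 + 8 + 3 + 6 + 2 = 31 ≤ 36, user value 11 + 13 + 10 + 3 + 3 = 40.
Best is K, T, Z, Q, and G with total user value 44.

44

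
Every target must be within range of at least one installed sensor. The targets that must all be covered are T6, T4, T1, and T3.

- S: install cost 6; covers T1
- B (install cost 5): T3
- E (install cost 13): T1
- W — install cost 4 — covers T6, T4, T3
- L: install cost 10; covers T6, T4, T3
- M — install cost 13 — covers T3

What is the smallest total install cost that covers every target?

Choose S and W: together they cover T6, T4, T1, T3 — every target.
Total install cost: 6 + 4 = 10.
No cover costs less than 10.

10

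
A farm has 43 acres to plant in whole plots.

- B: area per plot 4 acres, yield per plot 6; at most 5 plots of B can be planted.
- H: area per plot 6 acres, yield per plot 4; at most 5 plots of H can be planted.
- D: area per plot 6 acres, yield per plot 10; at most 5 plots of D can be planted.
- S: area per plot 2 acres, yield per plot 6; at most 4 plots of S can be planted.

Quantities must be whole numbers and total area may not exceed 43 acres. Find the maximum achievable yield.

80

S has the best ratio (6/2); taking only S gives at most 4×6 = 24 (stopped by the supply cap of 4).
Mixing does better — 1×B, 5×D, and 4×S: area 42 ≤ 43, yield 1·6 + 5·10 + 4·6 = 80.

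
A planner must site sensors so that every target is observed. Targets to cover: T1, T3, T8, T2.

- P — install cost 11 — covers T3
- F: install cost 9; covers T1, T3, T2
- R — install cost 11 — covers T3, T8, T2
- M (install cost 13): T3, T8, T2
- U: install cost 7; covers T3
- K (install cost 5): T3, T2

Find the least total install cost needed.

20

The greedy cost-per-new-target heuristic would pick K, F, and R for 25, but a cheaper cover exists.
Choose F and R: together they cover T1, T3, T8, T2 — every target.
Total install cost: 9 + 11 = 20.
No cover costs less than 20.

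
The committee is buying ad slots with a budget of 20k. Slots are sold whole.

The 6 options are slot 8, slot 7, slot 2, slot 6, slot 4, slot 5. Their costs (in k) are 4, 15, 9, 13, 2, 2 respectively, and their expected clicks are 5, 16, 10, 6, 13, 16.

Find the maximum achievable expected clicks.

Take slot 7, slot 4, and slot 5: cost 15 + 2 + 2 = 19 ≤ 20, expected clicks 16 + 13 + 16 = 45.
No other feasible combination does better.

45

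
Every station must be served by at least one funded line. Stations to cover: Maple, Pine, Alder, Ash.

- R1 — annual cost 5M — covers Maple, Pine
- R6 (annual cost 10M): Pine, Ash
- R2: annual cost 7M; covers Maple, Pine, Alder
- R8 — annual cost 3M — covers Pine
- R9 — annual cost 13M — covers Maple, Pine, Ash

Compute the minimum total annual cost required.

17

Choose R6 and R2: together they cover Maple, Pine, Alder, Ash — every station.
Total annual cost: 10 + 7 = 17.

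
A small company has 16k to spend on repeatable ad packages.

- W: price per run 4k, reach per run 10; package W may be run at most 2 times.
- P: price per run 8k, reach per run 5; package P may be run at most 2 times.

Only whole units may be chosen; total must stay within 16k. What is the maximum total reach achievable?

25

W has the best ratio (10/4); taking only W gives at most 2×10 = 20 (stopped by the supply cap of 2).
Mixing does better — 2×W and 1×P: price 16 ≤ 16, reach 2·10 + 1·5 = 25.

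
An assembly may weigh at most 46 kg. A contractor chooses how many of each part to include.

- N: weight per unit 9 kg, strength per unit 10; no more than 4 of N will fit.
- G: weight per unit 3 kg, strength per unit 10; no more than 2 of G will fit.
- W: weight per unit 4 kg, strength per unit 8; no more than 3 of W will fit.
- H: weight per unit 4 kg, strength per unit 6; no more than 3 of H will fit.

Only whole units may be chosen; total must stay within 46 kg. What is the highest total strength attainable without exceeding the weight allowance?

G has the best ratio (10/3); taking only G gives at most 2×10 = 20 (stopped by the supply cap of 2).
Mixing does better — 2×N, 2×G, 3×W, and 2×H: weight 44 ≤ 46, strength 2·10 + 2·10 + 3·8 + 2·6 = 76.

76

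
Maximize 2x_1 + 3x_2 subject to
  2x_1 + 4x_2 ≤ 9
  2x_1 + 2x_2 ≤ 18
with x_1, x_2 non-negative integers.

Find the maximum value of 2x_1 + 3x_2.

(x_1,x_2)=(4,0) is feasible, giving 8.
(x_1,x_2)=(3,0) is feasible, giving 6.
The best lattice point is (4,0), giving 8.

8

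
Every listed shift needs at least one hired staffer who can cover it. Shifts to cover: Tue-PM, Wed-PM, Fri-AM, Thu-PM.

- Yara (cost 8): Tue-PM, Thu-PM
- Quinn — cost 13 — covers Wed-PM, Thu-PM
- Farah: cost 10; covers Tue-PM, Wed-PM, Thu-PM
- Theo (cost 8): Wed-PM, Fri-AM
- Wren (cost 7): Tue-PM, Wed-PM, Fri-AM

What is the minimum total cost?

15

This is an integer covering problem.
Choose Yara and Wren: together they cover Tue-PM, Wed-PM, Fri-AM, Thu-PM — every shift.
Total cost: 8 + 7 = 15.
No cover costs less than 15.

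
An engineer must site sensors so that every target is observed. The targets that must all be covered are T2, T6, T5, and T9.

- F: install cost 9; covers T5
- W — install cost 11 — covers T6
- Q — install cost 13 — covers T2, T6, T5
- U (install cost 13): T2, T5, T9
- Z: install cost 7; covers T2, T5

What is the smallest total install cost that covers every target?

This is a weighted set-cover instance.
Choose W and U: together they cover T2, T6, T5, T9 — every target.
Total install cost: 11 + 13 = 24.

24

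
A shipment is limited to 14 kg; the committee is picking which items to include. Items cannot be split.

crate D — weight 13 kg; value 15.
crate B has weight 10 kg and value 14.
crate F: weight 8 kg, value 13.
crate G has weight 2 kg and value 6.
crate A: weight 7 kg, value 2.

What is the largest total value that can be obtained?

crate D: weight 13 ≤ 14, value 15.
crate F + crate G: weight 8 + 2 = 10 ≤ 14, value 13 + 6 = 19.
crate B + crate G: weight 10 + 2 = 12 ≤ 14, value 14 + 6 = 20.
Best is crate B and crate G with total value 20.

20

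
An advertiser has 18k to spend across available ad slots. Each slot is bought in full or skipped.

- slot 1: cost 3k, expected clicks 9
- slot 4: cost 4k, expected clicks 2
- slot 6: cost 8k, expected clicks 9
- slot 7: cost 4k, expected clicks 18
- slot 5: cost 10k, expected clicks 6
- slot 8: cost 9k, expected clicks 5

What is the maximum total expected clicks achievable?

Take slot 1, slot 6, and slot 7: cost 3 + 8 + 4 = 15 ≤ 18, expected clicks 9 + 9 + 18 = 36.
No other feasible combination does better.

36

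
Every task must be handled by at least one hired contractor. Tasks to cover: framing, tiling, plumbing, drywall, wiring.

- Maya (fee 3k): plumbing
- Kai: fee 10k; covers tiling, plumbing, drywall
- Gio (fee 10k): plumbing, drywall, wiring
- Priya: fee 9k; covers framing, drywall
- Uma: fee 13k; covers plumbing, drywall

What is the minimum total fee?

Choose Kai, Gio, and Priya: together they cover framing, tiling, plumbing, drywall, wiring — every task.
Total fee: 10 + 10 + 9 = 29.

29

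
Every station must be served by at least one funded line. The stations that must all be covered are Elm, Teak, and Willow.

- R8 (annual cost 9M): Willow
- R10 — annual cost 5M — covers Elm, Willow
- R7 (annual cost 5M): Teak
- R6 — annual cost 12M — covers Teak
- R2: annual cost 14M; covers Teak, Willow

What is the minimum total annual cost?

10

Choose R10 and R7: together they cover Elm, Teak, Willow — every station.
Total annual cost: 5 + 5 = 10.
No cover costs less than 10.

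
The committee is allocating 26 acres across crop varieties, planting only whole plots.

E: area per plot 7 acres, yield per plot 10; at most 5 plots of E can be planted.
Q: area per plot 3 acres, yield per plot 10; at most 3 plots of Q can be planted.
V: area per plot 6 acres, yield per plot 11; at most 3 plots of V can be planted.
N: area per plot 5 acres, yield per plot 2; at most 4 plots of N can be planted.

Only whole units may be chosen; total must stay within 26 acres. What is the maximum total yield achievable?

Q has the best ratio (10/3); taking only Q gives at most 3×10 = 30 (stopped by the supply cap of 3).
Mixing does better — 3×Q, 2×V, and 1×N: area 26 ≤ 26, yield 3·10 + 2·11 + 1·2 = 54.

54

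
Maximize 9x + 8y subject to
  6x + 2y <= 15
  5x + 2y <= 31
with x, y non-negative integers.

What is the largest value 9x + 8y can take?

(x,y)=(0,7) is feasible, giving 56.
(x,y)=(0,6) is feasible, giving 48.
Maximum is 56 at (x,y)=(0,7).

56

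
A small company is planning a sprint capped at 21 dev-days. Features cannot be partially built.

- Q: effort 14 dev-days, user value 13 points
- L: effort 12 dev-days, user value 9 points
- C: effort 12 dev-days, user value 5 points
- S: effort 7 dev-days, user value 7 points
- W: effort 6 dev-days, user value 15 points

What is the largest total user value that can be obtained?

Take Q and W: effort 14 + 6 = 20 ≤ 21, user value 13 + 15 = 28.
No other feasible combination does better.

28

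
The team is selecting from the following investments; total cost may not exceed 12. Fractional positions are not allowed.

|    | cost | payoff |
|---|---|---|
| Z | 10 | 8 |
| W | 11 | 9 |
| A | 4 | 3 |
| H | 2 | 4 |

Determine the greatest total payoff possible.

12

This is a 0-1 knapsack instance.
W: cost 11 ≤ 12, payoff 9.
Z + H: cost 10 + 2 = 12 ≤ 12, payoff 8 + 4 = 12.
Z: cost 10 ≤ 12, payoff 8.
Best is Z and H with total payoff 12.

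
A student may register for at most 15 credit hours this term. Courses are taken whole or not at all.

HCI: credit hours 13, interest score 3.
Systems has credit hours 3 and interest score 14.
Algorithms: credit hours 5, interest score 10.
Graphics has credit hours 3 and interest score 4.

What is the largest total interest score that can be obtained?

28

Allowing fractional choices, the relaxed optimum would be about 28.9, but courses are indivisible.
Systems + Graphics: credit hours 3 + 3 = 6 ≤ 15, interest score 14 + 4 = 18.
Systems + Algorithms: credit hours 3 + 5 = 8 ≤ 15, interest score 14 + 10 = 24.
Systems + Algorithms + Graphics: credit hours 3 + 5 + 3 = 11 ≤ 15, interest score 14 + 10 + 4 = 28.
Best is Systems, Algorithms, and Graphics with total interest score 28.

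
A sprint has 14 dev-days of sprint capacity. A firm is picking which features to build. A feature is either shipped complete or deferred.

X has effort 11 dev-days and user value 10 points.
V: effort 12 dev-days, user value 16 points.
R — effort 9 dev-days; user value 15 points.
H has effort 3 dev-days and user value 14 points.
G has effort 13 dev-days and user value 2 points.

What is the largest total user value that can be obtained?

Take R and H: effort 9 + 3 = 12 ≤ 14, user value 15 + 14 = 29.
No other feasible combination does better.

29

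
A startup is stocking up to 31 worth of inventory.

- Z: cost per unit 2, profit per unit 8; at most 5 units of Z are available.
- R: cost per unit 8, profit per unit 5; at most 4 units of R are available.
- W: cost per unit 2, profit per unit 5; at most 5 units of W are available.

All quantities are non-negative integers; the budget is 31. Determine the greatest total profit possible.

70

Take 5×Z, 1×R, and 5×W: cost 28 ≤ 31, profit 5·8 + 1·5 + 5·5 = 70.
Z has the best ratio (8/2) and is taken to its limit of 5; remaining capacity is filled optimally with the others.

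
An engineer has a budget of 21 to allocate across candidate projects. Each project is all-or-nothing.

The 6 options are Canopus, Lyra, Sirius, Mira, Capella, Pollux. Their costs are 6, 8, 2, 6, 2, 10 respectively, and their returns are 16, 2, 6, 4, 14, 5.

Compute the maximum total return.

Allowing fractional choices, the relaxed optimum would be about 42.5, but projects are indivisible.
Canopus + Sirius + Mira + Capella: cost 6 + 2 + 6 + 2 = 16 ≤ 21, return 16 + 6 + 4 + 14 = 40.
Canopus + Sirius + Capella + Pollux: cost 6 + 2 + 2 + 10 = 20 ≤ 21, return 16 + 6 + 14 + 5 = 41.
Best is Canopus, Sirius, Capella, and Pollux with total return 41.

41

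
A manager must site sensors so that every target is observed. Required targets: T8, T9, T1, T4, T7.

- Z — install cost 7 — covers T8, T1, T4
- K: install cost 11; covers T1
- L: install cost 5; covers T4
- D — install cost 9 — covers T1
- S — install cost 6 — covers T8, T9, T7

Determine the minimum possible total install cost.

Choose Z and S: together they cover T8, T9, T1, T4, T7 — every target.
Total install cost: 7 + 6 = 13.
No cover costs less than 13.

13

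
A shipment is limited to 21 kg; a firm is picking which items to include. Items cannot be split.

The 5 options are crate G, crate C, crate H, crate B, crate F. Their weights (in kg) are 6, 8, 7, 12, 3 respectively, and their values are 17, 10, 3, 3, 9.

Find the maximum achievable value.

Take crate G, crate C, and crate F: weight 6 + 8 + 3 = 17 ≤ 21, value 17 + 10 + 9 = 36.
No other feasible combination does better.

36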